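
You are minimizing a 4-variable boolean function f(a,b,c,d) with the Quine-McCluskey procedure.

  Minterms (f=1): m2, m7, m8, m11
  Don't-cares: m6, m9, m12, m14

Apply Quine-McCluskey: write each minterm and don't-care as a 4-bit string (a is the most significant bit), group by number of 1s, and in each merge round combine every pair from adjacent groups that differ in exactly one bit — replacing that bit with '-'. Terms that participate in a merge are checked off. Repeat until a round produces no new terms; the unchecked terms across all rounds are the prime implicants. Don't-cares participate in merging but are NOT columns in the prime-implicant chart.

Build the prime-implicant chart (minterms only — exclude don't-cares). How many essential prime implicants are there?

size-2^0 implicants → 0010(✓)  0110(✓)  0111(✓)  1000(✓)  1001(✓)  1011(✓)  1100(✓)  1110(✓)
size-2^1 implicants → -110  0-10  011-  1-00  10-1  100-  11-0
Unchecked terms (primes): -110, 0-10, 011-, 1-00, 10-1, 100-, 11-0
Minterm coverage:
  m2 ⊆ 0-10 [E]
  m7 ⊆ 011- [E]
  m8 ⊆ 1-00,100-
  m11 ⊆ 10-1 [E]
E = {0-10, 011-, 10-1}

3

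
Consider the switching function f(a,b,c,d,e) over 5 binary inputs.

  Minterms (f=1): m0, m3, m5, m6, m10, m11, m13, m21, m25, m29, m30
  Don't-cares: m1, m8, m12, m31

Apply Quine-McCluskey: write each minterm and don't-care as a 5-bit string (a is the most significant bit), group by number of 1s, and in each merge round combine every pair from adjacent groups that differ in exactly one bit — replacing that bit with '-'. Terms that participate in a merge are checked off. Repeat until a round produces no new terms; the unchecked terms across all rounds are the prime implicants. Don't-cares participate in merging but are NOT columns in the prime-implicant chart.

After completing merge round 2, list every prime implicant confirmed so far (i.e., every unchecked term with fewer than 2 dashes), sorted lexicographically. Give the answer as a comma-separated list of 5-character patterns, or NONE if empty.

0-000, 0-011, 00-01, 000-1, 0000-, 00110, 01-00, 010-0, 0101-, 0110-, 11-01, 111-1, 1111-

size-2^0 implicants → 00000(✓)  00001(✓)  00011(✓)  00101(✓)  00110  01000(✓)  01010(✓)  01011(✓)  01100(✓)  01101(✓)  10101(✓)  11001(✓)  11101(✓)  11110(✓)  11111(✓)
size-2^1 implicants → -0101(✓)  -1101(✓)  0-000  0-011  0-101(✓)  00-01  000-1  0000-  01-00  010-0  0101-  0110-  1-101(✓)  11-01  111-1  1111-
size-2^2 implicants → --101
Unchecked terms (primes): --101, 0-000, 0-011, 00-01, 000-1, 0000-, 00110, 01-00, 010-0, 0101-, 0110-, 11-01, 111-1, 1111-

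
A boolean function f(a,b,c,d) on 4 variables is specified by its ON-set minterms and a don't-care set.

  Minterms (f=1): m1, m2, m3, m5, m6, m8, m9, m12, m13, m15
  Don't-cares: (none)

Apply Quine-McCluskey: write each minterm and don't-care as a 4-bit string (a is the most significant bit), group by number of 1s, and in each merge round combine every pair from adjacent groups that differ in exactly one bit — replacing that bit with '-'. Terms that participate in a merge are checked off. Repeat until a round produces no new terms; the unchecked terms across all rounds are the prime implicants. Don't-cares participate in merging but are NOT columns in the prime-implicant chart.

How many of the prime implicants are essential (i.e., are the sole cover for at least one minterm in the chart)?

[col 0] 0001*, 0010*, 0011*, 0101*, 0110*, 1000*, 1001*, 1100*, 1101*, 1111*
[col 1] -001*, -101*, 0-01*, 0-10, 00-1, 001-, 1-00*, 1-01*, 100-*, 11-1, 110-*
[col 2] --01, 1-0-
Prime implicants: --01, 0-10, 00-1, 001-, 1-0-, 11-1
PI chart (minterm → PIs covering it):
  1 | --01,00-1
  2 | 0-10,001-
  3 | 00-1,001-
  5 | --01  (sole → essential)
  6 | 0-10  (sole → essential)
  8 | 1-0-  (sole → essential)
  9 | --01,1-0-
  12 | 1-0-  (sole → essential)
  13 | --01,1-0-,11-1
  15 | 11-1  (sole → essential)
Essential prime implicants: --01, 0-10, 1-0-, 11-1

4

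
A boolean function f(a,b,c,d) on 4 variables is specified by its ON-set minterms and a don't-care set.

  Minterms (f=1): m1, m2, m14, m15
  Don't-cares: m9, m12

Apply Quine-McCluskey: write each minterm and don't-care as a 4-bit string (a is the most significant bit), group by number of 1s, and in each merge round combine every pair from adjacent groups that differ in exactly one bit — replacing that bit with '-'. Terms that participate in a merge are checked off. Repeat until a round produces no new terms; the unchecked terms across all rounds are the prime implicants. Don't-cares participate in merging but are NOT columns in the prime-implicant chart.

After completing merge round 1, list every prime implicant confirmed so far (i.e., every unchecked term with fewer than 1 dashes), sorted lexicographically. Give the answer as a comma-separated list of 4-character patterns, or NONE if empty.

0010

Round 0: 0001✓ 0010 1001✓ 1100✓ 1110✓ 1111✓
Round 1: -001 11-0 111-
PIs = {-001, 0010, 11-0, 111-}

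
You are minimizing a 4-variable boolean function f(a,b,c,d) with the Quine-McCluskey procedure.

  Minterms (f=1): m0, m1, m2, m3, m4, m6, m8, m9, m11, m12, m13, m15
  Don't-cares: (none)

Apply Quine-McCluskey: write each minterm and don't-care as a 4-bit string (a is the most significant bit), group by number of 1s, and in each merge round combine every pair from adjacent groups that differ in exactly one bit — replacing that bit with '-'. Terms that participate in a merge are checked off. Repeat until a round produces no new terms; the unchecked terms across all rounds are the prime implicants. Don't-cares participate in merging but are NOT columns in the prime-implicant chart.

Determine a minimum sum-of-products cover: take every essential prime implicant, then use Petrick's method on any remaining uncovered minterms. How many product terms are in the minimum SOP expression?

[col 0] 0000*, 0001*, 0010*, 0011*, 0100*, 0110*, 1000*, 1001*, 1011*, 1100*, 1101*, 1111*
[col 1] -000*, -001*, -011*, -100*, 0-00*, 0-10*, 00-0*, 00-1*, 000-*, 001-*, 01-0*, 1-00*, 1-01*, 1-11*, 10-1*, 100-*, 11-1*, 110-*
[col 2] --00, -0-1, -00-, 0--0, 00--, 1--1, 1-0-
Prime implicants: --00, -0-1, -00-, 0--0, 00--, 1--1, 1-0-
PI chart (minterm → PIs covering it):
  0 | --00,-00-,0--0,00--
  1 | -0-1,-00-,00--
  2 | 0--0,00--
  3 | -0-1,00--
  4 | --00,0--0
  6 | 0--0  (sole → essential)
  8 | --00,-00-,1-0-
  9 | -0-1,-00-,1--1,1-0-
  11 | -0-1,1--1
  12 | --00,1-0-
  13 | 1--1,1-0-
  15 | 1--1  (sole → essential)
Essential prime implicants: 0--0, 1--1
Petrick residual → --00, -0-1
Minimum SOP uses 4 PIs: c'd' + b'd + a'd' + ad

4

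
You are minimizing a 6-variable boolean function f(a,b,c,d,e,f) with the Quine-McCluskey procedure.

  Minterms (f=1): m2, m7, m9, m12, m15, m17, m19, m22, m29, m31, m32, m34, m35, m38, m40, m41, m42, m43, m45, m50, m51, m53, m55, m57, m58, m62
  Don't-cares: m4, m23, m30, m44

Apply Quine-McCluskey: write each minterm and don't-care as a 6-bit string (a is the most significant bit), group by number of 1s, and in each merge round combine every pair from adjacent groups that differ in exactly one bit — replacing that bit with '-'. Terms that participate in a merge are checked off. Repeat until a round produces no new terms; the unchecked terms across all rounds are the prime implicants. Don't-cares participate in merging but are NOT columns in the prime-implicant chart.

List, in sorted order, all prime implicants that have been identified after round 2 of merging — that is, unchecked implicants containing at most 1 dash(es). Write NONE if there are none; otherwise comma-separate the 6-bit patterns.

-00010, -01001, -01100, -11110, 00-100, 0100-1, 0111-1, 1-1001, 100-10, 1101-1, 111-10

[col 0] 000010*, 000100*, 000111*, 001001*, 001100*, 001111*, 010001*, 010011*, 010110*, 010111*, 011101*, 011110*, 011111*, 100000*, 100010*, 100011*, 100110*, 101000*, 101001*, 101010*, 101011*, 101100*, 101101*, 110010*, 110011*, 110101*, 110111*, 111001*, 111010*, 111110*
[col 1] -00010, -01001, -01100, -10011*, -10111*, -11110, 0-0111*, 0-1111*, 00-100, 00-111*, 01-110*, 01-111*, 010-11*, 0100-1, 01011-*, 0111-1, 01111-*, 1-0010*, 1-0011*, 1-1001, 1-1010*, 10-000*, 10-010*, 10-011*, 100-10, 1000-0*, 10001-*, 101-00*, 101-01*, 1010-0*, 1010-1*, 10100-*, 10101-*, 10110-*, 11-010*, 110-11*, 11001-*, 1101-1, 111-10
[col 2] -10-11, 0--111, 01-11-, 1--010, 1-001-, 10-0-0, 10-01-, 101-0-, 1010--
Prime implicants: -00010, -01001, -01100, -10-11, -11110, 0--111, 00-100, 01-11-, 0100-1, 0111-1, 1--010, 1-001-, 1-1001, 10-0-0, 10-01-, 100-10, 101-0-, 1010--, 1101-1, 111-10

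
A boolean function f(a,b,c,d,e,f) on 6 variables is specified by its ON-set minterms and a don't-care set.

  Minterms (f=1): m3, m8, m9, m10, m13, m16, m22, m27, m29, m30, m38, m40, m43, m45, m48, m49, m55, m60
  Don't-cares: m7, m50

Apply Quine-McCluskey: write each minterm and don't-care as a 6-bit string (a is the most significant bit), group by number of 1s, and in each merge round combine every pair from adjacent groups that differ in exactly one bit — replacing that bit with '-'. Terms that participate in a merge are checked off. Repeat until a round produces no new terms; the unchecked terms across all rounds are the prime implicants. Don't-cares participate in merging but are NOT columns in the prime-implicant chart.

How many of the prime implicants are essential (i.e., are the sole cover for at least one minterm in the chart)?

Round 0: 000011✓ 000111✓ 001000✓ 001001✓ 001010✓ 001101✓ 010000✓ 010110✓ 011011 011101✓ 011110✓ 100110 101000✓ 101011 101101✓ 110000✓ 110001✓ 110010✓ 110111 111100
Round 1: -01000 -01101 -10000 0-1101 000-11 001-01 0010-0 00100- 01-110 1100-0 11000-
PIs = {-01000, -01101, -10000, 0-1101, 000-11, 001-01, 0010-0, 00100-, 01-110, 011011, 100110, 101011, 1100-0, 11000-, 110111, 111100}
Coverage chart:
  m3: 000-11 ←essential
  m8: -01000,0010-0,00100-
  m9: 001-01,00100-
  m10: 0010-0 ←essential
  m13: -01101,0-1101,001-01
  m16: -10000 ←essential
  m22: 01-110 ←essential
  m27: 011011 ←essential
  m29: 0-1101 ←essential
  m30: 01-110 ←essential
  m38: 100110 ←essential
  m40: -01000 ←essential
  m43: 101011 ←essential
  m45: -01101 ←essential
  m48: -10000,1100-0,11000-
  m49: 11000- ←essential
  m55: 110111 ←essential
  m60: 111100 ←essential
Essential: -01000, -01101, -10000, 0-1101, 000-11, 0010-0, 01-110, 011011, 100110, 101011, 11000-, 110111, 111100

13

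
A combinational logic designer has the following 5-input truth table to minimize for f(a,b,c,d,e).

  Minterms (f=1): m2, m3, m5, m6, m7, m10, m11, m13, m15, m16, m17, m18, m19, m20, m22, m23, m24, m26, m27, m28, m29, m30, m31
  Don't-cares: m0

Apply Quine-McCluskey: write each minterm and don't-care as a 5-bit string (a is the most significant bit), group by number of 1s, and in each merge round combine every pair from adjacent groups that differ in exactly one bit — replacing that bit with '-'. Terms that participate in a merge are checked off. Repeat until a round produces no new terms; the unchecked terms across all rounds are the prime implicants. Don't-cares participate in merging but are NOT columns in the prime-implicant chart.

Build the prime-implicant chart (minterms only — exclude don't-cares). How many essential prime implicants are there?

5

Round 0: 00000✓ 00010✓ 00011✓ 00101✓ 00110✓ 00111✓ 01010✓ 01011✓ 01101✓ 01111✓ 10000✓ 10001✓ 10010✓ 10011✓ 10100✓ 10110✓ 10111✓ 11000✓ 11010✓ 11011✓ 11100✓ 11101✓ 11110✓ 11111✓
Round 1: -0000✓ -0010✓ -0011✓ -0110✓ -0111✓ -1010✓ -1011✓ -1101✓ -1111✓ 0-010✓ 0-011✓ 0-101✓ 0-111✓ 00-10✓ 00-11✓ 000-0✓ 0001-✓ 001-1✓ 0011-✓ 01-11✓ 0101-✓ 011-1✓ 1-000✓ 1-010✓ 1-011✓ 1-100✓ 1-110✓ 1-111✓ 10-00✓ 10-10✓ 10-11✓ 100-0✓ 100-1✓ 1000-✓ 1001-✓ 101-0✓ 1011-✓ 11-00✓ 11-10✓ 11-11✓ 110-0✓ 1101-✓ 111-0✓ 111-1✓ 1110-✓ 1111-✓
Round 2: --010✓ --011✓ --111✓ -0-10✓ -0-11✓ -00-0 -001-✓ -011-✓ -1-11✓ -101-✓ -11-1 0--11✓ 0-01-✓ 0-1-1 00-1-✓ 1--00✓ 1--10✓ 1--11✓ 1-0-0✓ 1-01-✓ 1-1-0✓ 1-11-✓ 10--0✓ 10-1-✓ 100-- 11--0✓ 11-1-✓ 111--
Round 3: ---11 --01- -0-1- 1---0 1--1-
PIs = {---11, --01-, -0-1-, -00-0, -11-1, 0-1-1, 1---0, 1--1-, 100--, 111--}
Coverage chart:
  m2: --01-,-0-1-,-00-0
  m3: ---11,--01-,-0-1-
  m5: 0-1-1 ←essential
  m6: -0-1- ←essential
  m7: ---11,-0-1-,0-1-1
  m10: --01- ←essential
  m11: ---11,--01-
  m13: -11-1,0-1-1
  m15: ---11,-11-1,0-1-1
  m16: -00-0,1---0,100--
  m17: 100-- ←essential
  m18: --01-,-0-1-,-00-0,1---0,1--1-,100--
  m19: ---11,--01-,-0-1-,1--1-,100--
  m20: 1---0 ←essential
  m22: -0-1-,1---0,1--1-
  m23: ---11,-0-1-,1--1-
  m24: 1---0 ←essential
  m26: --01-,1---0,1--1-
  m27: ---11,--01-,1--1-
  m28: 1---0,111--
  m29: -11-1,111--
  m30: 1---0,1--1-,111--
  m31: ---11,-11-1,1--1-,111--
Essential: --01-, -0-1-, 0-1-1, 1---0, 100--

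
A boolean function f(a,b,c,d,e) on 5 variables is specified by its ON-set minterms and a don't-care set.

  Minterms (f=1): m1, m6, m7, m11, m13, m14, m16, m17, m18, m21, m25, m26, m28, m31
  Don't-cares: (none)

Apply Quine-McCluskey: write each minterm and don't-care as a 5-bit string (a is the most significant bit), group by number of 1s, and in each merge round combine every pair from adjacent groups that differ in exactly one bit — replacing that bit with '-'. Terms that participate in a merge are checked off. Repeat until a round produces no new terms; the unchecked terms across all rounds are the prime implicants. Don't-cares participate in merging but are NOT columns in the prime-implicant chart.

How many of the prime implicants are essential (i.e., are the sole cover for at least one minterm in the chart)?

size-2^0 implicants → 00001(✓)  00110(✓)  00111(✓)  01011  01101  01110(✓)  10000(✓)  10001(✓)  10010(✓)  10101(✓)  11001(✓)  11010(✓)  11100  11111
size-2^1 implicants → -0001  0-110  0011-  1-001  1-010  10-01  100-0  1000-
Unchecked terms (primes): -0001, 0-110, 0011-, 01011, 01101, 1-001, 1-010, 10-01, 100-0, 1000-, 11100, 11111
Minterm coverage:
  m1 ⊆ -0001 [E]
  m6 ⊆ 0-110,0011-
  m7 ⊆ 0011- [E]
  m11 ⊆ 01011 [E]
  m13 ⊆ 01101 [E]
  m14 ⊆ 0-110 [E]
  m16 ⊆ 100-0,1000-
  m17 ⊆ -0001,1-001,10-01,1000-
  m18 ⊆ 1-010,100-0
  m21 ⊆ 10-01 [E]
  m25 ⊆ 1-001 [E]
  m26 ⊆ 1-010 [E]
  m28 ⊆ 11100 [E]
  m31 ⊆ 11111 [E]
E = {-0001, 0-110, 0011-, 01011, 01101, 1-001, 1-010, 10-01, 11100, 11111}

10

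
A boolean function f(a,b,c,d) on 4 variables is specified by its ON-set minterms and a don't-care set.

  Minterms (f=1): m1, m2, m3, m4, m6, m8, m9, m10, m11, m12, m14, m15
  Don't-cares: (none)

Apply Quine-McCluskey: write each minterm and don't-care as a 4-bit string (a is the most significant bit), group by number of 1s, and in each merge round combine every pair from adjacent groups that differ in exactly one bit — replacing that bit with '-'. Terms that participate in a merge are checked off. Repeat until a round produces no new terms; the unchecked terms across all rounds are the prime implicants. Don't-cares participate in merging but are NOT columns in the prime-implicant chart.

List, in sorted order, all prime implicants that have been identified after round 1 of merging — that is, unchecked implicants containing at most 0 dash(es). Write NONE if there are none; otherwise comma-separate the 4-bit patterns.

[col 0] 0001*, 0010*, 0011*, 0100*, 0110*, 1000*, 1001*, 1010*, 1011*, 1100*, 1110*, 1111*
[col 1] -001*, -010*, -011*, -100*, -110*, 0-10*, 00-1*, 001-*, 01-0*, 1-00*, 1-10*, 1-11*, 10-0*, 10-1*, 100-*, 101-*, 11-0*, 111-*
[col 2] --10, -0-1, -01-, -1-0, 1--0, 1-1-, 10--
Prime implicants: --10, -0-1, -01-, -1-0, 1--0, 1-1-, 10--

NONE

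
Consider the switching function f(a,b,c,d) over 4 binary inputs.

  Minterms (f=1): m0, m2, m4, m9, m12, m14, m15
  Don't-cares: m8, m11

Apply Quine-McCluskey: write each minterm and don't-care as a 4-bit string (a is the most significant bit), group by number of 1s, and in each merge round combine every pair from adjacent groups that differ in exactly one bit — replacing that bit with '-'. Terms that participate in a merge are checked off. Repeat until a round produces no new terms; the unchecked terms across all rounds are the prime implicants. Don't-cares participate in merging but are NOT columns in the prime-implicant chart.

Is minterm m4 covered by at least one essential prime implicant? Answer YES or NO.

Round 0: 0000✓ 0010✓ 0100✓ 1000✓ 1001✓ 1011✓ 1100✓ 1110✓ 1111✓
Round 1: -000✓ -100✓ 0-00✓ 00-0 1-00✓ 1-11 10-1 100- 11-0 111-
Round 2: --00
PIs = {--00, 00-0, 1-11, 10-1, 100-, 11-0, 111-}
Coverage chart:
  m0: --00,00-0
  m2: 00-0 ←essential
  m4: --00 ←essential
  m9: 10-1,100-
  m12: --00,11-0
  m14: 11-0,111-
  m15: 1-11,111-
Essential: --00, 00-0

YES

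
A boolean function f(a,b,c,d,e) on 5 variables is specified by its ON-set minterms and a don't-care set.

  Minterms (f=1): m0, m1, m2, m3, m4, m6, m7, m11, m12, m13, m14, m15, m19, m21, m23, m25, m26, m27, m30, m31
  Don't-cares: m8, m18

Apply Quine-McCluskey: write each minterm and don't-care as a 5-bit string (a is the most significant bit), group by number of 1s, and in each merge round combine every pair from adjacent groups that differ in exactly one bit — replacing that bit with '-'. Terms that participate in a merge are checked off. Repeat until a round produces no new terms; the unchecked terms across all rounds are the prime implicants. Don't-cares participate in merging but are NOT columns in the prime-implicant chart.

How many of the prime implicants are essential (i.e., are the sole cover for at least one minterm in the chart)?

5

Round 0: 00000✓ 00001✓ 00010✓ 00011✓ 00100✓ 00110✓ 00111✓ 01000✓ 01011✓ 01100✓ 01101✓ 01110✓ 01111✓ 10010✓ 10011✓ 10101✓ 10111✓ 11001✓ 11010✓ 11011✓ 11110✓ 11111✓
Round 1: -0010✓ -0011✓ -0111✓ -1011✓ -1110✓ -1111✓ 0-000✓ 0-011✓ 0-100✓ 0-110✓ 0-111✓ 00-00✓ 00-10✓ 00-11✓ 000-0✓ 000-1✓ 0000-✓ 0001-✓ 001-0✓ 0011-✓ 01-00✓ 01-11✓ 011-0✓ 011-1✓ 0110-✓ 0111-✓ 1-010✓ 1-011✓ 1-111✓ 10-11✓ 1001-✓ 101-1 11-10✓ 11-11✓ 110-1 1101-✓ 1111-✓
Round 2: --011✓ --111✓ -0-11✓ -001- -1-11✓ -111- 0--00 0--11✓ 0-1-0 0-11- 00--0 00-1- 000-- 011-- 1--11✓ 1-01- 11-1-
Round 3: ---11
PIs = {---11, -001-, -111-, 0--00, 0-1-0, 0-11-, 00--0, 00-1-, 000--, 011--, 1-01-, 101-1, 11-1-, 110-1}
Coverage chart:
  m0: 0--00,00--0,000--
  m1: 000-- ←essential
  m2: -001-,00--0,00-1-,000--
  m3: ---11,-001-,00-1-,000--
  m4: 0--00,0-1-0,00--0
  m6: 0-1-0,0-11-,00--0,00-1-
  m7: ---11,0-11-,00-1-
  m11: ---11 ←essential
  m12: 0--00,0-1-0,011--
  m13: 011-- ←essential
  m14: -111-,0-1-0,0-11-,011--
  m15: ---11,-111-,0-11-,011--
  m19: ---11,-001-,1-01-
  m21: 101-1 ←essential
  m23: ---11,101-1
  m25: 110-1 ←essential
  m26: 1-01-,11-1-
  m27: ---11,1-01-,11-1-,110-1
  m30: -111-,11-1-
  m31: ---11,-111-,11-1-
Essential: ---11, 000--, 011--, 101-1, 110-1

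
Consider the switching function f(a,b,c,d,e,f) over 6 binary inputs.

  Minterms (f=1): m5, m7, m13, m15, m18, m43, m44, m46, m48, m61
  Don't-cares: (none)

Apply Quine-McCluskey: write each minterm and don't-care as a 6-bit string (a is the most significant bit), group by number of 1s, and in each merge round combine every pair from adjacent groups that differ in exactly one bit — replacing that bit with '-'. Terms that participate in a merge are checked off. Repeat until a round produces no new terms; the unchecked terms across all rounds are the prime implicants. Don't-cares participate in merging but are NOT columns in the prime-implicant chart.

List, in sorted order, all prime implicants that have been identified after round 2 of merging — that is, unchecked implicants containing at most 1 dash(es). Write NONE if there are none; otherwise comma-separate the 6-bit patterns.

010010, 101011, 1011-0, 110000, 111101

Round 0: 000101✓ 000111✓ 001101✓ 001111✓ 010010 101011 101100✓ 101110✓ 110000 111101
Round 1: 00-101✓ 00-111✓ 0001-1✓ 0011-1✓ 1011-0
Round 2: 00-1-1
PIs = {00-1-1, 010010, 101011, 1011-0, 110000, 111101}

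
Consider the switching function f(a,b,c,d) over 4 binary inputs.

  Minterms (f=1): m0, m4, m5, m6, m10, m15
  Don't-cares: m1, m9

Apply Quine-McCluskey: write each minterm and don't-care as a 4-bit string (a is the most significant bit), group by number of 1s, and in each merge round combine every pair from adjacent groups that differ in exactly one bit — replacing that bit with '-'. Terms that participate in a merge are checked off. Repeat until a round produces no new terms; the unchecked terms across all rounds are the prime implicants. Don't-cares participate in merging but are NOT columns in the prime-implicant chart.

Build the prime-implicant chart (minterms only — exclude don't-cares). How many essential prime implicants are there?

4

size-2^0 implicants → 0000(✓)  0001(✓)  0100(✓)  0101(✓)  0110(✓)  1001(✓)  1010  1111
size-2^1 implicants → -001  0-00(✓)  0-01(✓)  000-(✓)  01-0  010-(✓)
size-2^2 implicants → 0-0-
Unchecked terms (primes): -001, 0-0-, 01-0, 1010, 1111
Minterm coverage:
  m0 ⊆ 0-0- [E]
  m4 ⊆ 0-0-,01-0
  m5 ⊆ 0-0- [E]
  m6 ⊆ 01-0 [E]
  m10 ⊆ 1010 [E]
  m15 ⊆ 1111 [E]
E = {0-0-, 01-0, 1010, 1111}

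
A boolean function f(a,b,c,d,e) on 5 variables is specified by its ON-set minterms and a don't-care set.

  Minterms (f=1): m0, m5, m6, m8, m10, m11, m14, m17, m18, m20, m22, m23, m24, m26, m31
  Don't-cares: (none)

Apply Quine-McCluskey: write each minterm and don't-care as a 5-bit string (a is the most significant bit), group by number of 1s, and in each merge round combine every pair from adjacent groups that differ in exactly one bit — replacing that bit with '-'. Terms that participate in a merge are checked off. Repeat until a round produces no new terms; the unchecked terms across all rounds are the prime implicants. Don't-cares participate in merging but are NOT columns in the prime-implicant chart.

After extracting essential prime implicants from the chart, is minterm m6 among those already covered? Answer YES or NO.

size-2^0 implicants → 00000(✓)  00101  00110(✓)  01000(✓)  01010(✓)  01011(✓)  01110(✓)  10001  10010(✓)  10100(✓)  10110(✓)  10111(✓)  11000(✓)  11010(✓)  11111(✓)
size-2^1 implicants → -0110  -1000(✓)  -1010(✓)  0-000  0-110  01-10  010-0(✓)  0101-  1-010  1-111  10-10  101-0  1011-  110-0(✓)
size-2^2 implicants → -10-0
Unchecked terms (primes): -0110, -10-0, 0-000, 0-110, 00101, 01-10, 0101-, 1-010, 1-111, 10-10, 10001, 101-0, 1011-
Minterm coverage:
  m0 ⊆ 0-000 [E]
  m5 ⊆ 00101 [E]
  m6 ⊆ -0110,0-110
  m8 ⊆ -10-0,0-000
  m10 ⊆ -10-0,01-10,0101-
  m11 ⊆ 0101- [E]
  m14 ⊆ 0-110,01-10
  m17 ⊆ 10001 [E]
  m18 ⊆ 1-010,10-10
  m20 ⊆ 101-0 [E]
  m22 ⊆ -0110,10-10,101-0,1011-
  m23 ⊆ 1-111,1011-
  m24 ⊆ -10-0 [E]
  m26 ⊆ -10-0,1-010
  m31 ⊆ 1-111 [E]
E = {-10-0, 0-000, 00101, 0101-, 1-111, 10001, 101-0}

NO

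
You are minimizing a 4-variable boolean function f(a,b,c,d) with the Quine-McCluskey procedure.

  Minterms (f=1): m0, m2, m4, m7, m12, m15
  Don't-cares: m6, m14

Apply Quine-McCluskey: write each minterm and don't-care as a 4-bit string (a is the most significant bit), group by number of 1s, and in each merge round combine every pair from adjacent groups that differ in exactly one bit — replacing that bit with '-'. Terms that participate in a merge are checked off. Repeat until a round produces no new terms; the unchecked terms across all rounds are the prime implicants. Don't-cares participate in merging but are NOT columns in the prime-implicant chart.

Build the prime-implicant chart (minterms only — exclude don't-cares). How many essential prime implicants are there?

Round 0: 0000✓ 0010✓ 0100✓ 0110✓ 0111✓ 1100✓ 1110✓ 1111✓
Round 1: -100✓ -110✓ -111✓ 0-00✓ 0-10✓ 00-0✓ 01-0✓ 011-✓ 11-0✓ 111-✓
Round 2: -1-0 -11- 0--0
PIs = {-1-0, -11-, 0--0}
Coverage chart:
  m0: 0--0 ←essential
  m2: 0--0 ←essential
  m4: -1-0,0--0
  m7: -11- ←essential
  m12: -1-0 ←essential
  m15: -11- ←essential
Essential: -1-0, -11-, 0--0

3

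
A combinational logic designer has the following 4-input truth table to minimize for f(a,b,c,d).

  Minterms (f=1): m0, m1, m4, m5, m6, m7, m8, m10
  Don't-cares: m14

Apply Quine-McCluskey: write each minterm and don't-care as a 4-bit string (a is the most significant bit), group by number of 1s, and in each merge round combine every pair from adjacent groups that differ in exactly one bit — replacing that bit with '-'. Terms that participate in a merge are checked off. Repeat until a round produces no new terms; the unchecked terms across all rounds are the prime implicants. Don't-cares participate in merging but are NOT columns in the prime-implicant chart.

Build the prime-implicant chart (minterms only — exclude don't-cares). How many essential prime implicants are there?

size-2^0 implicants → 0000(✓)  0001(✓)  0100(✓)  0101(✓)  0110(✓)  0111(✓)  1000(✓)  1010(✓)  1110(✓)
size-2^1 implicants → -000  -110  0-00(✓)  0-01(✓)  000-(✓)  01-0(✓)  01-1(✓)  010-(✓)  011-(✓)  1-10  10-0
size-2^2 implicants → 0-0-  01--
Unchecked terms (primes): -000, -110, 0-0-, 01--, 1-10, 10-0
Minterm coverage:
  m0 ⊆ -000,0-0-
  m1 ⊆ 0-0- [E]
  m4 ⊆ 0-0-,01--
  m5 ⊆ 0-0-,01--
  m6 ⊆ -110,01--
  m7 ⊆ 01-- [E]
  m8 ⊆ -000,10-0
  m10 ⊆ 1-10,10-0
E = {0-0-, 01--}

2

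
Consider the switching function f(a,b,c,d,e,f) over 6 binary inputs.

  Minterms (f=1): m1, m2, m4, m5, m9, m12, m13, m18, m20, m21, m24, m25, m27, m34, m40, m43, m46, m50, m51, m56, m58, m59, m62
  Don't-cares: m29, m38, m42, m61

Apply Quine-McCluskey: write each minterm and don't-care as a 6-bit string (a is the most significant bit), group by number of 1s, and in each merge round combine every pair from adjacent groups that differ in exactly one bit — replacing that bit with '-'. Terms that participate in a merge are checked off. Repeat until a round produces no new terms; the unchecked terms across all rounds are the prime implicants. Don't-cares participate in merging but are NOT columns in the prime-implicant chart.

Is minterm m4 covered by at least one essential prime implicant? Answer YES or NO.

Round 0: 000001✓ 000010✓ 000100✓ 000101✓ 001001✓ 001100✓ 001101✓ 010010✓ 010100✓ 010101✓ 011000✓ 011001✓ 011011✓ 011101✓ 100010✓ 100110✓ 101000✓ 101010✓ 101011✓ 101110✓ 110010✓ 110011✓ 111000✓ 111010✓ 111011✓ 111101✓ 111110✓
Round 1: -00010✓ -10010✓ -11000 -11011 -11101 0-0010✓ 0-0100✓ 0-0101✓ 0-1001✓ 0-1101✓ 00-001✓ 00-100✓ 00-101✓ 000-01✓ 00010-✓ 001-01✓ 00110-✓ 01-101✓ 01010-✓ 011-01✓ 0110-1 01100- 1-0010✓ 1-1000✓ 1-1010✓ 1-1011✓ 1-1110✓ 10-010✓ 10-110✓ 100-10✓ 101-10✓ 1010-0✓ 10101-✓ 11-010✓ 11-011✓ 11001-✓ 111-10✓ 1110-0✓ 11101-✓
Round 2: --0010 0--101 0-010- 0-1-01 00--01 00-10- 1--010 1-1-10 1-10-0 1-101- 10--10 11-01-
PIs = {--0010, -11000, -11011, -11101, 0--101, 0-010-, 0-1-01, 00--01, 00-10-, 0110-1, 01100-, 1--010, 1-1-10, 1-10-0, 1-101-, 10--10, 11-01-}
Coverage chart:
  m1: 00--01 ←essential
  m2: --0010 ←essential
  m4: 0-010-,00-10-
  m5: 0--101,0-010-,00--01,00-10-
  m9: 0-1-01,00--01
  m12: 00-10- ←essential
  m13: 0--101,0-1-01,00--01,00-10-
  m18: --0010 ←essential
  m20: 0-010- ←essential
  m21: 0--101,0-010-
  m24: -11000,01100-
  m25: 0-1-01,0110-1,01100-
  m27: -11011,0110-1
  m34: --0010,1--010,10--10
  m40: 1-10-0 ←essential
  m43: 1-101- ←essential
  m46: 1-1-10,10--10
  m50: --0010,1--010,11-01-
  m51: 11-01- ←essential
  m56: -11000,1-10-0
  m58: 1--010,1-1-10,1-10-0,1-101-,11-01-
  m59: -11011,1-101-,11-01-
  m62: 1-1-10 ←essential
Essential: --0010, 0-010-, 00--01, 00-10-, 1-1-10, 1-10-0, 1-101-, 11-01-

YES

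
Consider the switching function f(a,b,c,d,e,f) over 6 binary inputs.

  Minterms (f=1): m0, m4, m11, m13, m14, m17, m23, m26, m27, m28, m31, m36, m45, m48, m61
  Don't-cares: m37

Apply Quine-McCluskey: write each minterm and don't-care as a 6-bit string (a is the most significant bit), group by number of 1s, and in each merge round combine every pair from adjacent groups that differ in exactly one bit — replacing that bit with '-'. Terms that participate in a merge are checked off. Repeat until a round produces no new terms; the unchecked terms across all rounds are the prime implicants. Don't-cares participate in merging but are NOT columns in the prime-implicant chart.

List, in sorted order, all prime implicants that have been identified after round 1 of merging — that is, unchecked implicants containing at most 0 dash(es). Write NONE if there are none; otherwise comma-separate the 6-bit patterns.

001110, 010001, 011100, 110000

size-2^0 implicants → 000000(✓)  000100(✓)  001011(✓)  001101(✓)  001110  010001  010111(✓)  011010(✓)  011011(✓)  011100  011111(✓)  100100(✓)  100101(✓)  101101(✓)  110000  111101(✓)
size-2^1 implicants → -00100  -01101  0-1011  000-00  01-111  011-11  01101-  1-1101  10-101  10010-
Unchecked terms (primes): -00100, -01101, 0-1011, 000-00, 001110, 01-111, 010001, 011-11, 01101-, 011100, 1-1101, 10-101, 10010-, 110000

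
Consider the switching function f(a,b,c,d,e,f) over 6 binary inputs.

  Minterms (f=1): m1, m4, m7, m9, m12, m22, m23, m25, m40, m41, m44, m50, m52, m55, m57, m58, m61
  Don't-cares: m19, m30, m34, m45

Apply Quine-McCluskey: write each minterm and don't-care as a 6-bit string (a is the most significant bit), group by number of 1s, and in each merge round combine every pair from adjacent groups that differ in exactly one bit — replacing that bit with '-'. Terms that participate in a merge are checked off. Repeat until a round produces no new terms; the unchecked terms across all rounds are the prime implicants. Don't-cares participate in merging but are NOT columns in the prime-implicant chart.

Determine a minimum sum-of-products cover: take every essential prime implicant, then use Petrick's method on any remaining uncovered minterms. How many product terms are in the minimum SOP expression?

[col 0] 000001*, 000100*, 000111*, 001001*, 001100*, 010011*, 010110*, 010111*, 011001*, 011110*, 100010*, 101000*, 101001*, 101100*, 101101*, 110010*, 110100, 110111*, 111001*, 111010*, 111101*
[col 1] -01001*, -01100, -10111, -11001*, 0-0111, 0-1001*, 00-001, 00-100, 01-110, 010-11, 01011-, 1-0010, 1-1001*, 1-1101*, 101-00*, 101-01*, 10100-*, 10110-*, 11-010, 111-01*
[col 2] --1001, 1-1-01, 101-0-
Prime implicants: --1001, -01100, -10111, 0-0111, 00-001, 00-100, 01-110, 010-11, 01011-, 1-0010, 1-1-01, 101-0-, 11-010, 110100
PI chart (minterm → PIs covering it):
  1 | 00-001  (sole → essential)
  4 | 00-100  (sole → essential)
  7 | 0-0111  (sole → essential)
  9 | --1001,00-001
  12 | -01100,00-100
  22 | 01-110,01011-
  23 | -10111,0-0111,010-11,01011-
  25 | --1001  (sole → essential)
  40 | 101-0-  (sole → essential)
  41 | --1001,1-1-01,101-0-
  44 | -01100,101-0-
  50 | 1-0010,11-010
  52 | 110100  (sole → essential)
  55 | -10111  (sole → essential)
  57 | --1001,1-1-01
  58 | 11-010  (sole → essential)
  61 | 1-1-01  (sole → essential)
Essential prime implicants: --1001, -10111, 0-0111, 00-001, 00-100, 1-1-01, 101-0-, 11-010, 110100
Petrick residual → 01-110
Minimum SOP uses 10 PIs: cd'e'f + bc'def + a'c'def + a'b'd'e'f + a'b'de'f' + a'bdef' + ace'f + ab'ce' + abd'ef' + abc'de'f'

10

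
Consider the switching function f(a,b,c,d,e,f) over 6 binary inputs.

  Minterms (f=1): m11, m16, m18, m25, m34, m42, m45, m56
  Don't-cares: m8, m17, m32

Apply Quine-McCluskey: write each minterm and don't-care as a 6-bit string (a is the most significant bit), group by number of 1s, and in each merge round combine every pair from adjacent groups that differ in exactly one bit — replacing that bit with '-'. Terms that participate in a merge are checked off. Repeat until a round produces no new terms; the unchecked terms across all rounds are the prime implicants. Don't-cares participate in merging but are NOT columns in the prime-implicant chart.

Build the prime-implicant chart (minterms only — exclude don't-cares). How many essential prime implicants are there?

6

size-2^0 implicants → 001000  001011  010000(✓)  010001(✓)  010010(✓)  011001(✓)  100000(✓)  100010(✓)  101010(✓)  101101  111000
size-2^1 implicants → 01-001  0100-0  01000-  10-010  1000-0
Unchecked terms (primes): 001000, 001011, 01-001, 0100-0, 01000-, 10-010, 1000-0, 101101, 111000
Minterm coverage:
  m11 ⊆ 001011 [E]
  m16 ⊆ 0100-0,01000-
  m18 ⊆ 0100-0 [E]
  m25 ⊆ 01-001 [E]
  m34 ⊆ 10-010,1000-0
  m42 ⊆ 10-010 [E]
  m45 ⊆ 101101 [E]
  m56 ⊆ 111000 [E]
E = {001011, 01-001, 0100-0, 10-010, 101101, 111000}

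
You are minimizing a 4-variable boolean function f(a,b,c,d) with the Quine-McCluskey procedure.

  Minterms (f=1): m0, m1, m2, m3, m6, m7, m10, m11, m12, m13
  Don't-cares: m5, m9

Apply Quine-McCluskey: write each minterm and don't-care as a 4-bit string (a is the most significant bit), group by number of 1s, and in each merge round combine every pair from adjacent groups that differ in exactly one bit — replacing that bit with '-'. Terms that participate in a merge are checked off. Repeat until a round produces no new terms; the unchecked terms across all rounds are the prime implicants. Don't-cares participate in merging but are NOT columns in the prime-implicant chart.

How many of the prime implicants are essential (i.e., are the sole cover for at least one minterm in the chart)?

4

[col 0] 0000*, 0001*, 0010*, 0011*, 0101*, 0110*, 0111*, 1001*, 1010*, 1011*, 1100*, 1101*
[col 1] -001*, -010*, -011*, -101*, 0-01*, 0-10*, 0-11*, 00-0*, 00-1*, 000-*, 001-*, 01-1*, 011-*, 1-01*, 10-1*, 101-*, 110-
[col 2] --01, -0-1, -01-, 0--1, 0-1-, 00--
Prime implicants: --01, -0-1, -01-, 0--1, 0-1-, 00--, 110-
PI chart (minterm → PIs covering it):
  0 | 00--  (sole → essential)
  1 | --01,-0-1,0--1,00--
  2 | -01-,0-1-,00--
  3 | -0-1,-01-,0--1,0-1-,00--
  6 | 0-1-  (sole → essential)
  7 | 0--1,0-1-
  10 | -01-  (sole → essential)
  11 | -0-1,-01-
  12 | 110-  (sole → essential)
  13 | --01,110-
Essential prime implicants: -01-, 0-1-, 00--, 110-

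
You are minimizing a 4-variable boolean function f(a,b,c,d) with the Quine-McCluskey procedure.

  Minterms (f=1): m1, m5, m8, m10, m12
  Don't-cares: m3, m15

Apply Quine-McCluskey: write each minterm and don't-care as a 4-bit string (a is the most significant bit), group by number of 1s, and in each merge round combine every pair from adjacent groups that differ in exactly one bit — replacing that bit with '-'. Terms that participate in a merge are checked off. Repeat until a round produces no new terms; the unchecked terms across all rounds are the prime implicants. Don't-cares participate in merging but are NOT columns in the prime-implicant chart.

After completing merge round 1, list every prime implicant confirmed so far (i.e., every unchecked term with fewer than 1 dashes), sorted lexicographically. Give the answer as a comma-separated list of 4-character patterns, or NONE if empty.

size-2^0 implicants → 0001(✓)  0011(✓)  0101(✓)  1000(✓)  1010(✓)  1100(✓)  1111
size-2^1 implicants → 0-01  00-1  1-00  10-0
Unchecked terms (primes): 0-01, 00-1, 1-00, 10-0, 1111

1111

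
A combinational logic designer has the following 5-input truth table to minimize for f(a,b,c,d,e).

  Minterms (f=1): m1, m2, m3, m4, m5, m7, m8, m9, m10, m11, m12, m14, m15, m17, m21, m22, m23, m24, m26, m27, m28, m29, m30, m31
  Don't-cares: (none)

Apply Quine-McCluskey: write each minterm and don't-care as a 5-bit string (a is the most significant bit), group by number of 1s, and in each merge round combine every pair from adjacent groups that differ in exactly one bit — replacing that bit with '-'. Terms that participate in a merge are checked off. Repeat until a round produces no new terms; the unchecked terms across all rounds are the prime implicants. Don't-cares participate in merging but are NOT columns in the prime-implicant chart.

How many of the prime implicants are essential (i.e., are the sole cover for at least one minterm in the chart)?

[col 0] 00001*, 00010*, 00011*, 00100*, 00101*, 00111*, 01000*, 01001*, 01010*, 01011*, 01100*, 01110*, 01111*, 10001*, 10101*, 10110*, 10111*, 11000*, 11010*, 11011*, 11100*, 11101*, 11110*, 11111*
[col 1] -0001*, -0101*, -0111*, -1000*, -1010*, -1011*, -1100*, -1110*, -1111*, 0-001*, 0-010*, 0-011*, 0-100, 0-111*, 00-01*, 00-11*, 000-1*, 0001-*, 001-1*, 0010-, 01-00*, 01-10*, 01-11*, 010-0*, 010-1*, 0100-*, 0101-*, 011-0*, 0111-*, 1-101*, 1-110*, 1-111*, 10-01*, 101-1*, 1011-*, 11-00*, 11-10*, 11-11*, 110-0*, 1101-*, 111-0*, 111-1*, 1110-*, 1111-*
[col 2] --111, -0-01, -01-1, -1-00*, -1-10*, -1-11*, -10-0*, -101-*, -11-0*, -111-*, 0--11, 0-0-1, 0-01-, 00--1, 01--0*, 01-1-*, 010--, 1-1-1, 1-11-, 11--0*, 11-1-*, 111--
[col 3] -1--0, -1-1-
Prime implicants: --111, -0-01, -01-1, -1--0, -1-1-, 0--11, 0-0-1, 0-01-, 0-100, 00--1, 0010-, 010--, 1-1-1, 1-11-, 111--
PI chart (minterm → PIs covering it):
  1 | -0-01,0-0-1,00--1
  2 | 0-01-  (sole → essential)
  3 | 0--11,0-0-1,0-01-,00--1
  4 | 0-100,0010-
  5 | -0-01,-01-1,00--1,0010-
  7 | --111,-01-1,0--11,00--1
  8 | -1--0,010--
  9 | 0-0-1,010--
  10 | -1--0,-1-1-,0-01-,010--
  11 | -1-1-,0--11,0-0-1,0-01-,010--
  12 | -1--0,0-100
  14 | -1--0,-1-1-
  15 | --111,-1-1-,0--11
  17 | -0-01  (sole → essential)
  21 | -0-01,-01-1,1-1-1
  22 | 1-11-  (sole → essential)
  23 | --111,-01-1,1-1-1,1-11-
  24 | -1--0  (sole → essential)
  26 | -1--0,-1-1-
  27 | -1-1-  (sole → essential)
  28 | -1--0,111--
  29 | 1-1-1,111--
  30 | -1--0,-1-1-,1-11-,111--
  31 | --111,-1-1-,1-1-1,1-11-,111--
Essential prime implicants: -0-01, -1--0, -1-1-, 0-01-, 1-11-

5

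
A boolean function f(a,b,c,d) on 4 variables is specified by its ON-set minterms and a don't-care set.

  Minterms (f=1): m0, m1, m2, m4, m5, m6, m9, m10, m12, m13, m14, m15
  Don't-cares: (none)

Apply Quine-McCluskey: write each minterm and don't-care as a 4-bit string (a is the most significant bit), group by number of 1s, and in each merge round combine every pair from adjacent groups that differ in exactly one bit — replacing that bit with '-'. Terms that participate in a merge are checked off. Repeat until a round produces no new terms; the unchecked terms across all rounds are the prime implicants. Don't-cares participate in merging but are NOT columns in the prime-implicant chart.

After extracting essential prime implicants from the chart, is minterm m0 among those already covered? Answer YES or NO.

size-2^0 implicants → 0000(✓)  0001(✓)  0010(✓)  0100(✓)  0101(✓)  0110(✓)  1001(✓)  1010(✓)  1100(✓)  1101(✓)  1110(✓)  1111(✓)
size-2^1 implicants → -001(✓)  -010(✓)  -100(✓)  -101(✓)  -110(✓)  0-00(✓)  0-01(✓)  0-10(✓)  00-0(✓)  000-(✓)  01-0(✓)  010-(✓)  1-01(✓)  1-10(✓)  11-0(✓)  11-1(✓)  110-(✓)  111-(✓)
size-2^2 implicants → --01  --10  -1-0  -10-  0--0  0-0-  11--
Unchecked terms (primes): --01, --10, -1-0, -10-, 0--0, 0-0-, 11--
Minterm coverage:
  m0 ⊆ 0--0,0-0-
  m1 ⊆ --01,0-0-
  m2 ⊆ --10,0--0
  m4 ⊆ -1-0,-10-,0--0,0-0-
  m5 ⊆ --01,-10-,0-0-
  m6 ⊆ --10,-1-0,0--0
  m9 ⊆ --01 [E]
  m10 ⊆ --10 [E]
  m12 ⊆ -1-0,-10-,11--
  m13 ⊆ --01,-10-,11--
  m14 ⊆ --10,-1-0,11--
  m15 ⊆ 11-- [E]
E = {--01, --10, 11--}

NO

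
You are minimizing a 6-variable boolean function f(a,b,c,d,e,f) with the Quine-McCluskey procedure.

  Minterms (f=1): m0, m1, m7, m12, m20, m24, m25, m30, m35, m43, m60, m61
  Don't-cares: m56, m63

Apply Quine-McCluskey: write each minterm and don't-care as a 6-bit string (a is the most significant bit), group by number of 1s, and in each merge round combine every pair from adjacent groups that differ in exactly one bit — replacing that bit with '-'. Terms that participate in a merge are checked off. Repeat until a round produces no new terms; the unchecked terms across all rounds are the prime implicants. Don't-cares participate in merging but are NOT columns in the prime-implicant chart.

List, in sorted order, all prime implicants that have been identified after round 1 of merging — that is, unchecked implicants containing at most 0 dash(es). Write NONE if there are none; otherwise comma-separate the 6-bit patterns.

[col 0] 000000*, 000001*, 000111, 001100, 010100, 011000*, 011001*, 011110, 100011*, 101011*, 111000*, 111100*, 111101*, 111111*
[col 1] -11000, 00000-, 01100-, 10-011, 111-00, 1111-1, 11110-
Prime implicants: -11000, 00000-, 000111, 001100, 010100, 01100-, 011110, 10-011, 111-00, 1111-1, 11110-

000111, 001100, 010100, 011110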